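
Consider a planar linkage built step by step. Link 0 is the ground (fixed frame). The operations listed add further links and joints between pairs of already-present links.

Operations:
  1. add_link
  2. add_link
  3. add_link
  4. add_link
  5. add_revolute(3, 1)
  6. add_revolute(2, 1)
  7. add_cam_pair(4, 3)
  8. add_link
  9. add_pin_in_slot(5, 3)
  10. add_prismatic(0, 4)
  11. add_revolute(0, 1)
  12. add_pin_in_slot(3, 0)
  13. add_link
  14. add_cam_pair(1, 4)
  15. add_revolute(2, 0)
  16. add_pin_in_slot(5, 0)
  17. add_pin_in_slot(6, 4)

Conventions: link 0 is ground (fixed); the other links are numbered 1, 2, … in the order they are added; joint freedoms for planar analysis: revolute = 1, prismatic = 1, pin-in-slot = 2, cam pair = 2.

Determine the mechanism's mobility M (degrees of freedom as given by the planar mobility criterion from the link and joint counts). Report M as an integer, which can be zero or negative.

(L,J1,J2)=(1,0,0); link0 fixed
link1: (2,0,0)
link2: (3,0,0)
link3: (4,0,0)
link4: (5,0,0)
R 3-1 [J1]: (5,1,0)
R 2-1 [J1]: (5,2,0)
C 4-3 [J2]: (5,2,1)
link5: (6,2,1)
PS 5-3 [J2]: (6,2,2)
P 0-4 [J1]: (6,3,2)
R 0-1 [J1]: (6,4,2)
PS 3-0 [J2]: (6,4,3)
link6: (7,4,3)
C 1-4 [J2]: (7,4,4)
R 2-0 [J1]: (7,5,4)
PS 5-0 [J2]: (7,5,5)
PS 6-4 [J2]: (7,5,6)
Grübler: 3·6 − 2·5 − 6 = 2

M = 2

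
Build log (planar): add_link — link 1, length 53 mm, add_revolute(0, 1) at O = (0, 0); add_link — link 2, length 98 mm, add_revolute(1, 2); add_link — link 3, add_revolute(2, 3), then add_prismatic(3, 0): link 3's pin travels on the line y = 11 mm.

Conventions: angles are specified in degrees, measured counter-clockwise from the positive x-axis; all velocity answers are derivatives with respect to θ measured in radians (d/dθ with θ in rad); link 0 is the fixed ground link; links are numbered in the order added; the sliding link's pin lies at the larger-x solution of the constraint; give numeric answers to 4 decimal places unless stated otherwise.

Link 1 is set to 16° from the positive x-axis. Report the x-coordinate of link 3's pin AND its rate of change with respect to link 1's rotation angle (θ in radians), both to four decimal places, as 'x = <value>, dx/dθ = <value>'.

geometry: r = 53 mm, L = 98 mm, e = 11 mm
crank pin P = (r cos θ, r sin θ) = (50.946870, 14.608780)
h = r sin θ − e = 14.608780 − 11 = 3.608780
x = r cos θ + √(L² − h²) = 50.946870 + 97.933532 = 148.880402
dx/dθ = −r sin θ − h·r cos θ/√(L² − h²) (θ in radians; h = 3.608780) = -16.486135

x = 148.8804, dx/dθ = -16.4861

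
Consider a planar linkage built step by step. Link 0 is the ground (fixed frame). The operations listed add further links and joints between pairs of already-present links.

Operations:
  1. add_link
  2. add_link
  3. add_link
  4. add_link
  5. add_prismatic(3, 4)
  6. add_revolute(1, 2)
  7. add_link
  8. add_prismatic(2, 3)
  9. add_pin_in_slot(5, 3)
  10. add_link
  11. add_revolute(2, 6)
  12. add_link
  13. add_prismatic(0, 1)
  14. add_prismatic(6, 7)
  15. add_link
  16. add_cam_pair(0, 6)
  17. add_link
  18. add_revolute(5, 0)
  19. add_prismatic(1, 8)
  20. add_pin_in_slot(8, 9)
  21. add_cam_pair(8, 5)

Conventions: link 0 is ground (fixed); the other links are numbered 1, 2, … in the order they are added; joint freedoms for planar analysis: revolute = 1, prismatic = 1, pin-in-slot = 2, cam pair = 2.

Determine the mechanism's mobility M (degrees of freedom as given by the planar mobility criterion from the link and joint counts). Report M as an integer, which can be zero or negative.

link 0 = ground. State L|J1|J2 = 1|0|0
+link1  2|0|0
+link2  3|0|0
+link3  4|0|0
+link4  5|0|0
P(3,4) f=1→J1  5|1|0
R(1,2) f=1→J1  5|2|0
+link5  6|2|0
P(2,3) f=1→J1  6|3|0
PS(5,3) f=2→J2  6|3|1
+link6  7|3|1
R(2,6) f=1→J1  7|4|1
+link7  8|4|1
P(0,1) f=1→J1  8|5|1
P(6,7) f=1→J1  8|6|1
+link8  9|6|1
C(0,6) f=2→J2  9|6|2
+link9  10|6|2
R(5,0) f=1→J1  10|7|2
P(1,8) f=1→J1  10|8|2
PS(8,9) f=2→J2  10|8|3
C(8,5) f=2→J2  10|8|4
M = 3(10−1)−2·8−4 = 27−16−4 = 7

M = 7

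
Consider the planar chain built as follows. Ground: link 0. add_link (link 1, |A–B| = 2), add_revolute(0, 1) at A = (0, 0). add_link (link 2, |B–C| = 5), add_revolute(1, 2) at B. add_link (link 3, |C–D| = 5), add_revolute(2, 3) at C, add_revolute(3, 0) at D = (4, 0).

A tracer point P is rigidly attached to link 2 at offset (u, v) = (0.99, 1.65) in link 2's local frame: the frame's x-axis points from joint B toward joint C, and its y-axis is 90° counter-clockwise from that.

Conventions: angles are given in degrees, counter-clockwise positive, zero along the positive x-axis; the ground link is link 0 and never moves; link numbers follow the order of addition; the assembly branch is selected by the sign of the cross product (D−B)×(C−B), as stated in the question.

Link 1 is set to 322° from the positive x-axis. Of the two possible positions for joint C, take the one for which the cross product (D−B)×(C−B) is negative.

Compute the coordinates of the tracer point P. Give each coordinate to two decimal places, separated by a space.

A=(0,0), D=(4.00,0)
B = A + 2.00·(cos322°, sin322°) = (1.5760, -1.2313)
|BD| = 2.7188
circle(B,5.00) ∩ circle(D,5.00): a=1.3594, h=4.8117
  candidates: C₊=(0.6088,3.6742) cross=13.082; C₋=(4.9672,-4.9056) cross=-13.082
  branch - wants cross < 0 → take C=(4.9672,-4.9056) (cross=-13.082)
ex = (C−B)/|BC| = (0.6782,-0.7348); ey = (0.7348,0.6782)
P = B + 0.99·ex + 1.65·ey = (3.4600,-0.8397)

3.46 -0.84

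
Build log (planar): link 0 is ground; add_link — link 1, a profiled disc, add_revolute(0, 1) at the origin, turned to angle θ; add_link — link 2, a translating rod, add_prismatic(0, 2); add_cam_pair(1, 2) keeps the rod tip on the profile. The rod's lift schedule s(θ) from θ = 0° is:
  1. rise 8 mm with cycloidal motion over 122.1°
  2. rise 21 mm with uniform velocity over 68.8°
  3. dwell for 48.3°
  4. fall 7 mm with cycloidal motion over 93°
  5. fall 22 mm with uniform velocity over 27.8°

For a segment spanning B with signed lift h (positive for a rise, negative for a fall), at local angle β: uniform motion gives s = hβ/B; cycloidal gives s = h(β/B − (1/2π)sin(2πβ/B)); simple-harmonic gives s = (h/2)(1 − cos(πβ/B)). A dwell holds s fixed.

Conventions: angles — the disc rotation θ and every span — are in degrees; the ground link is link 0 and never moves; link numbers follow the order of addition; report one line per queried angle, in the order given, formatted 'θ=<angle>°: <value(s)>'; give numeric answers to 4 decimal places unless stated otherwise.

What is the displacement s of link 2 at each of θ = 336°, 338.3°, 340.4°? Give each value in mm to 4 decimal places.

seg 1 [0°–122.1°] cycloidal, h=8: full span → s += 8 → s = 8.0000
seg 2 [122.1°–190.9°] uniform, h=21: full span → s += 21 → s = 29.0000
seg 3 [190.9°–239.2°] dwell: s stays 29.0000
seg 4 [239.2°–332.2°] cycloidal, h=-7: full span → s += -7 → s = 22.0000
seg 5 [332.2°–360°] uniform, h=-22: θ=336° here. β=3.8, B=27.8. -22·3.8/27.8 = -3.0072 → s = 18.9928
seg 5 [332.2°–360°] uniform, h=-22: θ=338.3° here. β=6.1, B=27.8. -22·6.1/27.8 = -4.8273 → s = 17.1727
seg 5 [332.2°–360°] uniform, h=-22: θ=340.4° here. β=8.2, B=27.8. -22·8.2/27.8 = -6.4892 → s = 15.5108

θ=336°: 18.9928
θ=338.3°: 17.1727
θ=340.4°: 15.5108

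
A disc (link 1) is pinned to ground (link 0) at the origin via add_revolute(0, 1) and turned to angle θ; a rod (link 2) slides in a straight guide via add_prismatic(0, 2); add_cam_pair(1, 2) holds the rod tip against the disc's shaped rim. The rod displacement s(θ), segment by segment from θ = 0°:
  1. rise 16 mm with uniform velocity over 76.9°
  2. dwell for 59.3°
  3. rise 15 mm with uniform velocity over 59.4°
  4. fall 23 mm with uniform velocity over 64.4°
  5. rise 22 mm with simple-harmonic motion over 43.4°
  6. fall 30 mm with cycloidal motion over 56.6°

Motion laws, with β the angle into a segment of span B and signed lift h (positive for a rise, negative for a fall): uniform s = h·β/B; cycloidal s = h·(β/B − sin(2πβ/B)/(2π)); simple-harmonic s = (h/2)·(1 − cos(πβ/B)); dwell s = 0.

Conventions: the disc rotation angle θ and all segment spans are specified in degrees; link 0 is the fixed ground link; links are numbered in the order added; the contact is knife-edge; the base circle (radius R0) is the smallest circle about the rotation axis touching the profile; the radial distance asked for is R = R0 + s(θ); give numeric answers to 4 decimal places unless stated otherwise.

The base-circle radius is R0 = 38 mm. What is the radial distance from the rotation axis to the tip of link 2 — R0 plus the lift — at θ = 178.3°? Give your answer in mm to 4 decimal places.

segment 1 (0° to 76.9°, uniform, h = 16) is passed completely: s = 0.0000 + (16) = 16.0000
segment 2 (76.9° to 136.2°, dwell): s unchanged at 16.0000
θ = 178.3° falls in segment 3 (136.2° to 195.6°, uniform, h = 15): β = 178.3 − 136.2 = 42.1°, B = 59.4°; Δs = 15·42.1/59.4 = 10.6313; s = 16.0000 + 10.6313 = 26.6313
R = R0 + s = 38 + 26.6313 = 64.6313

64.6313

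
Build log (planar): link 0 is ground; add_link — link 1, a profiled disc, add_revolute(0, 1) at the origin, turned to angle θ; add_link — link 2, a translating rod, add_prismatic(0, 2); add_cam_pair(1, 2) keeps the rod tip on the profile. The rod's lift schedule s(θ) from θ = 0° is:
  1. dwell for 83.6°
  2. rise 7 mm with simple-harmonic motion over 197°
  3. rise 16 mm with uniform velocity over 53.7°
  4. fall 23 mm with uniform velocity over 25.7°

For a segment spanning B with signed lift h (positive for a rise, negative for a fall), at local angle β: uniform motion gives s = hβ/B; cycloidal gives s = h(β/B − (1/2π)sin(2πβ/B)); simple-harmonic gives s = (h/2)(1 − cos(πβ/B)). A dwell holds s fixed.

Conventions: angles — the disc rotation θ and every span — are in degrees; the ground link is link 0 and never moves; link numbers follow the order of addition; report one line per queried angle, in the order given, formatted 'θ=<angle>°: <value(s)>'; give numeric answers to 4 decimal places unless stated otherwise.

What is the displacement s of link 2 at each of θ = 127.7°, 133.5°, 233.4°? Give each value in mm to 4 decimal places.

seg 1 [0°–83.6°] dwell: s stays 0.0000
seg 2 [83.6°–280.6°] simple-harmonic, h=7: θ=127.7° here. β=44.1, B=197. 7/2·(1 − cos(π·0.2239)) = 0.8304 → s = 0.8304
seg 2 [83.6°–280.6°] simple-harmonic, h=7: θ=133.5° here. β=49.9, B=197. 7/2·(1 − cos(π·0.2533)) = 1.0509 → s = 1.0509
seg 2 [83.6°–280.6°] simple-harmonic, h=7: θ=233.4° here. β=149.8, B=197. 7/2·(1 − cos(π·0.7604)) = 6.0544 → s = 6.0544

θ=127.7°: 0.8304
θ=133.5°: 1.0509
θ=233.4°: 6.0544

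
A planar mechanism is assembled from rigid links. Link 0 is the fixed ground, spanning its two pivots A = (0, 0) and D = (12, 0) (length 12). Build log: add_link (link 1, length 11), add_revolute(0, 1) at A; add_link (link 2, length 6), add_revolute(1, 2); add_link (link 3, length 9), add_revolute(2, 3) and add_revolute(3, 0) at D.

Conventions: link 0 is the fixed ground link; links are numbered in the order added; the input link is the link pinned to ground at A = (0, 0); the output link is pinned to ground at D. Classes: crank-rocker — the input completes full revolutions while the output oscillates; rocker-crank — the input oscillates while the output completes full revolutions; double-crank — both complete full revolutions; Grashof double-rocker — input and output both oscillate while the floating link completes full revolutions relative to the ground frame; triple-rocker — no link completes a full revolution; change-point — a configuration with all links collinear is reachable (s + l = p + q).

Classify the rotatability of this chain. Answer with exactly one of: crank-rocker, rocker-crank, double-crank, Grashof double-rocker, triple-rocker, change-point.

lengths: ground=12, input=11, coupler=6, output=9
sorted: s=6 (shortest), l=12 (longest), p+q=20
s + l = 18 vs p + q = 20
s + l < p + q (Grashof) with shortest = coupler link → Grashof double-rocker

Grashof double-rocker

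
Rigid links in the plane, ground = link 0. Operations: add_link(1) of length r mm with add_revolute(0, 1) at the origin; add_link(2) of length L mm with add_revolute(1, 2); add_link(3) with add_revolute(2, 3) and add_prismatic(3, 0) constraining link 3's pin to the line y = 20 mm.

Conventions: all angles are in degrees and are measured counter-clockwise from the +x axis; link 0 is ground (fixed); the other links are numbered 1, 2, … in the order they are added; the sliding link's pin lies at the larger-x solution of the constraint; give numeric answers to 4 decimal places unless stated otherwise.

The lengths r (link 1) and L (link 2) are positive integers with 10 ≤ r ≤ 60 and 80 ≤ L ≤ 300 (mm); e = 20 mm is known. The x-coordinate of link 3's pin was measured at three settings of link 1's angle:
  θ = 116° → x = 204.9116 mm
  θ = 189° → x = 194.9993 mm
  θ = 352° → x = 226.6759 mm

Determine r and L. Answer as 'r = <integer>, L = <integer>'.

constraint per measurement: (x − r cos θ)² + (r sin θ − e)² = L²
subtracting the θ₁ and θ₂ equations cancels the r² and L² terms:
r = (x₁² − x₂²) / (2[(x₁cos θ₁ + e sin θ₁) − (x₂cos θ₂ + e sin θ₂)]) = 16.0000 → r = 16
L² = (x₁ − r cos θ₁)² + (r sin θ₁ − e)² = 44944.0103 → L = 212.0000 → L = 212
check at θ₃=352°: x = 226.6759 (printed 226.6759) ✓

r = 16, L = 212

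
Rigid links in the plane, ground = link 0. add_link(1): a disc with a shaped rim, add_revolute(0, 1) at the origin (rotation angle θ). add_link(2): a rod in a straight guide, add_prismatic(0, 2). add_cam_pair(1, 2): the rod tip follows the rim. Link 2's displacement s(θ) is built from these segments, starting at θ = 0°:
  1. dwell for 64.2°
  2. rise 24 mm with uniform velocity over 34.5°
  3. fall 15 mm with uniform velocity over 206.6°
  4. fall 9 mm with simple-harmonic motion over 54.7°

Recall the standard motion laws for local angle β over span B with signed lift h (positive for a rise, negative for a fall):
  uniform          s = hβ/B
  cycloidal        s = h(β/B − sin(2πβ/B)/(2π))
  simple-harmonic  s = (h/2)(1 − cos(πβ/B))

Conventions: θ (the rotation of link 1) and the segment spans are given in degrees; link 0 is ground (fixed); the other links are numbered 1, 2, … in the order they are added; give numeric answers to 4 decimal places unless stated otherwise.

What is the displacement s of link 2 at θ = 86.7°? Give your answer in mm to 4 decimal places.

segment 1 (0° to 64.2°, dwell): s unchanged at 0.0000
θ = 86.7° falls in segment 2 (64.2° to 98.7°, uniform, h = 24): β = 86.7 − 64.2 = 22.5°, B = 34.5°; Δs = 24·22.5/34.5 = 15.6522; s = 0.0000 + 15.6522 = 15.6522

15.6522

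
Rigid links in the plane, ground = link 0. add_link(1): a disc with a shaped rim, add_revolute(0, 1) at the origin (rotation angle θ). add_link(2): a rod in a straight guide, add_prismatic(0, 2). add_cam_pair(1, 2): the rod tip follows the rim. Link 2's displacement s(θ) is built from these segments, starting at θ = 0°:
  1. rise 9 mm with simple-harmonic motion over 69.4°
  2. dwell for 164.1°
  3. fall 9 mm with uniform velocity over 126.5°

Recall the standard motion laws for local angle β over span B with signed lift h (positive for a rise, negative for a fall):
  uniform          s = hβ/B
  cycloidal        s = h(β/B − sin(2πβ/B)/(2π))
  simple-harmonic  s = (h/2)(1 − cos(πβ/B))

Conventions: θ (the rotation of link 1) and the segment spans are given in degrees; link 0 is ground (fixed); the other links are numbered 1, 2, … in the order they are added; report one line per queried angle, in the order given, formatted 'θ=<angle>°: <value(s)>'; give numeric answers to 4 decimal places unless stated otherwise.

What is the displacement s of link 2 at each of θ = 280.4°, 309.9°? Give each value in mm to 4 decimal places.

segment 1 (0° to 69.4°, simple-harmonic, h = 9) is passed completely: s = 0.0000 + (9) = 9.0000
segment 2 (69.4° to 233.5°, dwell): s unchanged at 9.0000
θ = 280.4° falls in segment 3 (233.5° to 360°, uniform, h = -9): β = 280.4 − 233.5 = 46.9°, B = 126.5°; Δs = -9·46.9/126.5 = -3.3368; s = 9.0000 − 3.3368 = 5.6632
θ = 309.9° falls in segment 3 (233.5° to 360°, uniform, h = -9): β = 309.9 − 233.5 = 76.4°, B = 126.5°; Δs = -9·76.4/126.5 = -5.4356; s = 9.0000 − 5.4356 = 3.5644

θ=280.4°: 5.6632
θ=309.9°: 3.5644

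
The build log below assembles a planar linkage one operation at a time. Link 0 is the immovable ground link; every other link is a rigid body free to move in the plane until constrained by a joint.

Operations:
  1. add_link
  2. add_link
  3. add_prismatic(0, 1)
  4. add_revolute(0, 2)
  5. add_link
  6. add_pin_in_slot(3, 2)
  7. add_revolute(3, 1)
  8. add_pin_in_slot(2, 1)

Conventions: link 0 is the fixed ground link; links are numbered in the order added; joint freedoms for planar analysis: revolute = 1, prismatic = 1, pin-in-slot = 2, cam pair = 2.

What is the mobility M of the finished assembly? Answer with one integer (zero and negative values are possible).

(L,J1,J2)=(1,0,0); link0 fixed
link1: (2,0,0)
link2: (3,0,0)
P 0-1 [J1]: (3,1,0)
R 0-2 [J1]: (3,2,0)
link3: (4,2,0)
PS 3-2 [J2]: (4,2,1)
R 3-1 [J1]: (4,3,1)
PS 2-1 [J2]: (4,3,2)
Grübler: 3·3 − 2·3 − 2 = 1

M = 1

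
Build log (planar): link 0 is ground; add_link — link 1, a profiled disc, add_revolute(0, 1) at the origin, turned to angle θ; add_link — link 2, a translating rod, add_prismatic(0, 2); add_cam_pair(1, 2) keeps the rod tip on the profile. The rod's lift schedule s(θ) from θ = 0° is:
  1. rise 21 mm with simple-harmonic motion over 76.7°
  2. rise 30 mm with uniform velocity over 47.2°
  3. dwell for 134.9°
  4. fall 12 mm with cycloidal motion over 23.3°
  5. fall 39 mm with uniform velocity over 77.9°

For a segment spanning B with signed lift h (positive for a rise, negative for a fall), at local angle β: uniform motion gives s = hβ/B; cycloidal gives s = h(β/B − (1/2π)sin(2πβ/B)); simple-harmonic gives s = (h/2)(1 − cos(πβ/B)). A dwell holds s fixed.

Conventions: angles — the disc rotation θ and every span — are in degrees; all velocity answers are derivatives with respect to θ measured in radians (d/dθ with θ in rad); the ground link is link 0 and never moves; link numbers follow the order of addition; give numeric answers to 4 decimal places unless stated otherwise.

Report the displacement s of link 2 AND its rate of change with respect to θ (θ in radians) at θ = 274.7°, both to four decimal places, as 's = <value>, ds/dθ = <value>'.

seg 1 [0°–76.7°] simple-harmonic, h=21: full span → s += 21 → s = 21.0000
seg 2 [76.7°–123.9°] uniform, h=30: full span → s += 30 → s = 51.0000
seg 3 [123.9°–258.8°] dwell: s stays 51.0000
seg 4 [258.8°–282.1°] cycloidal, h=-12: θ=274.7° here. β=15.9, B=23.3. -12·(0.6824 − sin(2π·0.6824)/(2π)) = -9.9290 → s = 41.0710
velocity in seg [258.8°–282.1°] (cycloidal), θ in radians: β = 15.9° = 0.2775 rad, B = 23.3° = 0.4067 rad; ds/dθ = (h/B)(1 − cos(2πβ/B)) = ((-12)/0.4067)(1 − cos(2π·0.6824)) = -41.668066 mm/rad

s = 41.0710, ds/dθ = -41.6681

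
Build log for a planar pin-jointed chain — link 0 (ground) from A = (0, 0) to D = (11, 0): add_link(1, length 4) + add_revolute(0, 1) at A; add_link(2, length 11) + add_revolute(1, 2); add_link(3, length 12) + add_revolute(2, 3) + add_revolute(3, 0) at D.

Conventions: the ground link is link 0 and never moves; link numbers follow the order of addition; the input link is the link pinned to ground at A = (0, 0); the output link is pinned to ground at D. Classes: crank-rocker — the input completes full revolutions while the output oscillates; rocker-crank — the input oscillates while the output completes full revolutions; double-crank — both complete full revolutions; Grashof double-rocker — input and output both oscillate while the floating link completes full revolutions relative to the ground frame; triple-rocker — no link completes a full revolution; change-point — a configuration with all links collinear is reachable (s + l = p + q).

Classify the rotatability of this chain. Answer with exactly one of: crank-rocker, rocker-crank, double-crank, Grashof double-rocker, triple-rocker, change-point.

lengths: ground=11, input=4, coupler=11, output=12
sorted: s=4 (shortest), l=12 (longest), p+q=22
s + l = 16 vs p + q = 22
s + l < p + q (Grashof) with shortest = input link → crank-rocker

crank-rocker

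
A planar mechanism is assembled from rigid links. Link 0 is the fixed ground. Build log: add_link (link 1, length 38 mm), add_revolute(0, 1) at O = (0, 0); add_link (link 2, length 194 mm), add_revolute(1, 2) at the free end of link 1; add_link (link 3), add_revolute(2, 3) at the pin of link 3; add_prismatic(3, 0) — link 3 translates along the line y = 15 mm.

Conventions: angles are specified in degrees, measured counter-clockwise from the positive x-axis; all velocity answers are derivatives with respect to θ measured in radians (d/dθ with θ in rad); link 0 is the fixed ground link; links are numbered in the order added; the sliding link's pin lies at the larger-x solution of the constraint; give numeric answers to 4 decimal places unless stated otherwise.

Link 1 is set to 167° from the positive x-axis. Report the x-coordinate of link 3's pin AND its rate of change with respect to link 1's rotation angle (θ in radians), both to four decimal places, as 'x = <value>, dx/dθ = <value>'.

geometry: r = 38 mm, L = 194 mm, e = 15 mm
crank pin P = (r cos θ, r sin θ) = (-37.026062, 8.548140)
h = r sin θ − e = 8.548140 − 15 = -6.451860
x = r cos θ + √(L² − h²) = -37.026062 + 193.892686 = 156.866623
dx/dθ = −r sin θ − h·r cos θ/√(L² − h²) (θ in radians; h = -6.451860) = -9.780198

x = 156.8666, dx/dθ = -9.7802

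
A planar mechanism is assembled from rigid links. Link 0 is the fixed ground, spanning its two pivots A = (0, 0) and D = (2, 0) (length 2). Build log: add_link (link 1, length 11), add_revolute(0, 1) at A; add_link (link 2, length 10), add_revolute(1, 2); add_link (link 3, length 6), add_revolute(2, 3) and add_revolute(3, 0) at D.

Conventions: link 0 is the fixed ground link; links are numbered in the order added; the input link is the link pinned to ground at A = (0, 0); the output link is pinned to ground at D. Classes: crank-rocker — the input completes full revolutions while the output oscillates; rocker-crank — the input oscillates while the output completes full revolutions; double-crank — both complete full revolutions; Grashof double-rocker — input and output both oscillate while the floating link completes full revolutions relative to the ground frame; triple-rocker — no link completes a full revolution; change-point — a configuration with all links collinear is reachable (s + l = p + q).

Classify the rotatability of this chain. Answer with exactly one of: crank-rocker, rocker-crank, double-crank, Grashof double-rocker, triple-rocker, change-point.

lengths: ground=2, input=11, coupler=10, output=6
sorted: s=2 (shortest), l=11 (longest), p+q=16
s + l = 13 vs p + q = 16
s + l < p + q (Grashof) with shortest = ground link → double-crank

double-crank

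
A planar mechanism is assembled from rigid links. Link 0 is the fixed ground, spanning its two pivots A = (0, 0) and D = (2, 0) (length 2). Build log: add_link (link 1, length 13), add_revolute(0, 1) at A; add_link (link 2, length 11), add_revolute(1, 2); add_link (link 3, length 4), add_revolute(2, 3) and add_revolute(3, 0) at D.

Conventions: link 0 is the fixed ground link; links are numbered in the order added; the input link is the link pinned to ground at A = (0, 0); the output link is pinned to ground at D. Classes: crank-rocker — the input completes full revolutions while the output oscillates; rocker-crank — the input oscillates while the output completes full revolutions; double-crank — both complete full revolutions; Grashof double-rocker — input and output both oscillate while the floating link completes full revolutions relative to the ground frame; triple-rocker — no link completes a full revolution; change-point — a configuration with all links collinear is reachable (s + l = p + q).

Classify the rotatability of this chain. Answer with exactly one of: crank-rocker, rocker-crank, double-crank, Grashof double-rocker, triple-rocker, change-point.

lengths: ground=2, input=13, coupler=11, output=4
sorted: s=2 (shortest), l=13 (longest), p+q=15
s + l = 15 vs p + q = 15
s + l = p + q → change-point (collinear configuration reachable)

change-point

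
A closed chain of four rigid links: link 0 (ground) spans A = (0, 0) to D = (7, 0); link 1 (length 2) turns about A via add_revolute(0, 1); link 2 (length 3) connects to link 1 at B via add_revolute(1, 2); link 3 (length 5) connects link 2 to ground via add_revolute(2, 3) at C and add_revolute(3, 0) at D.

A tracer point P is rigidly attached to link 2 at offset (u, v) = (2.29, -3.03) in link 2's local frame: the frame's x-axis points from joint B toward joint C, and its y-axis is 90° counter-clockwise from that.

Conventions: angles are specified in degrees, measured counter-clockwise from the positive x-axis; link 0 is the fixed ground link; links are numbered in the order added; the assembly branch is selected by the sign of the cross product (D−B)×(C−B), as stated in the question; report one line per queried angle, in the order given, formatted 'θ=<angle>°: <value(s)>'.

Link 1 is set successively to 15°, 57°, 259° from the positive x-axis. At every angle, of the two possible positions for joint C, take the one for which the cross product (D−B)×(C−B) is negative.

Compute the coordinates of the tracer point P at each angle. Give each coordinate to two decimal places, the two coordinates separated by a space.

A=(0,0), D=(7.00,0)
θ=15°: B = A + 2.00·(cos15°, sin15°) = (1.9319, 0.5176)
θ=15°: |BD| = 5.0945
θ=15°: circle(B,3.00) ∩ circle(D,5.00): a=0.9769, h=2.8365
θ=15°:   candidates: C₊=(3.1919,3.2402) cross=14.450; C₋=(2.6155,-2.4034) cross=-14.450
θ=15°:   branch - wants cross < 0 → take C=(2.6155,-2.4034) (cross=-14.450)
θ=15°: ex = (C−B)/|BC| = (0.2279,-0.9737); ey = (0.9737,0.2279)
θ=15°: P = B + 2.29·ex + -3.03·ey = (-0.4965,-2.4026)
θ=57°: B = A + 2.00·(cos57°, sin57°) = (1.0893, 1.6773)
θ=57°: |BD| = 6.1441
θ=57°: circle(B,3.00) ∩ circle(D,5.00): a=1.7700, h=2.4222
θ=57°:   candidates: C₊=(3.4533,3.5243) cross=14.882; C₋=(2.1308,-1.1361) cross=-14.882
θ=57°:   branch - wants cross < 0 → take C=(2.1308,-1.1361) (cross=-14.882)
θ=57°: ex = (C−B)/|BC| = (0.3472,-0.9378); ey = (0.9378,0.3472)
θ=57°: P = B + 2.29·ex + -3.03·ey = (-0.9573,-1.5221)
θ=259°: B = A + 2.00·(cos259°, sin259°) = (-0.3816, -1.9633)
θ=259°: |BD| = 7.6382
θ=259°: circle(B,3.00) ∩ circle(D,5.00): a=2.7718, h=1.1478
θ=259°:   candidates: C₊=(2.0020,-0.1416) cross=8.767; C₋=(2.5920,-2.3600) cross=-8.767
θ=259°:   branch - wants cross < 0 → take C=(2.5920,-2.3600) (cross=-8.767)
θ=259°: ex = (C−B)/|BC| = (0.9912,-0.1323); ey = (0.1323,0.9912)
θ=259°: P = B + 2.29·ex + -3.03·ey = (1.4875,-5.2695)

θ=15°: -0.50 -2.40
θ=57°: -0.96 -1.52
θ=259°: 1.49 -5.27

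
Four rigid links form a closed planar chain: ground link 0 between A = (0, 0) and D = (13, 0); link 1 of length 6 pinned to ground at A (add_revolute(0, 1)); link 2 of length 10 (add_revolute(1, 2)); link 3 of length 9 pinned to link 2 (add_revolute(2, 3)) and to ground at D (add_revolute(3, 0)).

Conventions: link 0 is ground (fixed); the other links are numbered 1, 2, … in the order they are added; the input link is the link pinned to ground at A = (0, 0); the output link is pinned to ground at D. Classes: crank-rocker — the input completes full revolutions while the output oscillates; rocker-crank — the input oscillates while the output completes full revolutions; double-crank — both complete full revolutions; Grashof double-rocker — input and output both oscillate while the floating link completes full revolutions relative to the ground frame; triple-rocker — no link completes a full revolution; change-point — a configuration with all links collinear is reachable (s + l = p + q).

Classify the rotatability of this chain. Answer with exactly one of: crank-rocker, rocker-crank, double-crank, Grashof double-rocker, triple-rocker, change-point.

lengths: ground=13, input=6, coupler=10, output=9
sorted: s=6 (shortest), l=13 (longest), p+q=19
s + l = 19 vs p + q = 19
s + l = p + q → change-point (collinear configuration reachable)

change-point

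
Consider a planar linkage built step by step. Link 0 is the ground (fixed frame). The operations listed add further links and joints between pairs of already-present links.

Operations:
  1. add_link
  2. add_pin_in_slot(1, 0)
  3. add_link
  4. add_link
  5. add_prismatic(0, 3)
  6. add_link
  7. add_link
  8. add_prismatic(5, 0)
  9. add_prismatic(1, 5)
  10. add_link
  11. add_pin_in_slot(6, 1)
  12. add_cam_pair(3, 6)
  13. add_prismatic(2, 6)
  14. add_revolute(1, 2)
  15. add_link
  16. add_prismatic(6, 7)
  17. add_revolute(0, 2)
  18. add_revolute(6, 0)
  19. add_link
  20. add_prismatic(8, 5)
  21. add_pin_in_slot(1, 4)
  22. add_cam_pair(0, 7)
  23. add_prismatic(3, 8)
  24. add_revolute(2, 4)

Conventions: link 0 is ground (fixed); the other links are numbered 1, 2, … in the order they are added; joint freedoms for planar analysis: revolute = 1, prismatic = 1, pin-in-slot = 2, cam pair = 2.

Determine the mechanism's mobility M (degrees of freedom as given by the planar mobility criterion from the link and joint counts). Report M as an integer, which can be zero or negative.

link 0 = ground. State L|J1|J2 = 1|0|0
+link1  2|0|0
PS(1,0) f=2→J2  2|0|1
+link2  3|0|1
+link3  4|0|1
P(0,3) f=1→J1  4|1|1
+link4  5|1|1
+link5  6|1|1
P(5,0) f=1→J1  6|2|1
P(1,5) f=1→J1  6|3|1
+link6  7|3|1
PS(6,1) f=2→J2  7|3|2
C(3,6) f=2→J2  7|3|3
P(2,6) f=1→J1  7|4|3
R(1,2) f=1→J1  7|5|3
+link7  8|5|3
P(6,7) f=1→J1  8|6|3
R(0,2) f=1→J1  8|7|3
R(6,0) f=1→J1  8|8|3
+link8  9|8|3
P(8,5) f=1→J1  9|9|3
PS(1,4) f=2→J2  9|9|4
C(0,7) f=2→J2  9|9|5
P(3,8) f=1→J1  9|10|5
R(2,4) f=1→J1  9|11|5
M = 3(9−1)−2·11−5 = 24−22−5 = -3

M = -3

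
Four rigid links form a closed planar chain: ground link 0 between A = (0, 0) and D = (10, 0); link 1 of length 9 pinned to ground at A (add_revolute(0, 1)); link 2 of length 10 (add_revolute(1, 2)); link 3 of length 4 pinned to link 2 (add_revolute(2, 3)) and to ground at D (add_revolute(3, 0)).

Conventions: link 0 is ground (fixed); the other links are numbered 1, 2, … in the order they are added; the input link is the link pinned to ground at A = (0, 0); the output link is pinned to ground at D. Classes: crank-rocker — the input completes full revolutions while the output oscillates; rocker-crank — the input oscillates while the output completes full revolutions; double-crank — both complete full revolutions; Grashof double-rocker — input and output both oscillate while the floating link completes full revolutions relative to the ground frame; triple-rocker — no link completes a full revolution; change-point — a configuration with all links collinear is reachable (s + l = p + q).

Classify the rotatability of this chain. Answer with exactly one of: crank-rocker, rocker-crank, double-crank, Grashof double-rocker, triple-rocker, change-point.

lengths: ground=10, input=9, coupler=10, output=4
sorted: s=4 (shortest), l=10 (longest), p+q=19
s + l = 14 vs p + q = 19
s + l < p + q (Grashof) with shortest = output link → rocker-crank

rocker-crank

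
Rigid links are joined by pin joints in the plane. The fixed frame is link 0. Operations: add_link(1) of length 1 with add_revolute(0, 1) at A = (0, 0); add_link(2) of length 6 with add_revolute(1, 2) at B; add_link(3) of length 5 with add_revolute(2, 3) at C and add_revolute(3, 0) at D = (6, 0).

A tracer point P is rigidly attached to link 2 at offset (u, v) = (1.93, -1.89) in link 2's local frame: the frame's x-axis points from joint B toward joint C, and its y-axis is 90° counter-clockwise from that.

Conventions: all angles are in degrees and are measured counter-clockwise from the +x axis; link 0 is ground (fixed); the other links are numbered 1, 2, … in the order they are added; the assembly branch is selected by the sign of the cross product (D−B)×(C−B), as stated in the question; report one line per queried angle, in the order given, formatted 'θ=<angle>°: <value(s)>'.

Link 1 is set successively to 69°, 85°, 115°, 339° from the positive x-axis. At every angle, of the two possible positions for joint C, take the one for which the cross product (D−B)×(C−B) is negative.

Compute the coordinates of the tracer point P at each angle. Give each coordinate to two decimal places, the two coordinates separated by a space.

A=(0,0), D=(6.00,0)
θ=69°: B = A + 1.00·(cos69°, sin69°) = (0.3584, 0.9336)
θ=69°: |BD| = 5.7184
θ=69°: circle(B,6.00) ∩ circle(D,5.00): a=3.8210, h=4.6260
θ=69°:   candidates: C₊=(4.8833,4.8737) cross=26.453; C₋=(3.3728,-4.2542) cross=-26.453
θ=69°:   branch - wants cross < 0 → take C=(3.3728,-4.2542) (cross=-26.453)
θ=69°: ex = (C−B)/|BC| = (0.5024,-0.8646); ey = (0.8646,0.5024)
θ=69°: P = B + 1.93·ex + -1.89·ey = (-0.3061,-1.6847)
θ=85°: B = A + 1.00·(cos85°, sin85°) = (0.0872, 0.9962)
θ=85°: |BD| = 5.9962
θ=85°: circle(B,6.00) ∩ circle(D,5.00): a=3.9153, h=4.5464
θ=85°:   candidates: C₊=(4.7034,4.8290) cross=27.261; C₋=(3.1927,-4.1375) cross=-27.261
θ=85°:   branch - wants cross < 0 → take C=(3.1927,-4.1375) (cross=-27.261)
θ=85°: ex = (C−B)/|BC| = (0.5176,-0.8556); ey = (0.8556,0.5176)
θ=85°: P = B + 1.93·ex + -1.89·ey = (-0.5310,-1.6334)
θ=115°: B = A + 1.00·(cos115°, sin115°) = (-0.4226, 0.9063)
θ=115°: |BD| = 6.4862
θ=115°: circle(B,6.00) ∩ circle(D,5.00): a=4.0911, h=4.3890
θ=115°:   candidates: C₊=(4.2416,4.6806) cross=28.468; C₋=(3.0151,-4.0113) cross=-28.468
θ=115°:   branch - wants cross < 0 → take C=(3.0151,-4.0113) (cross=-28.468)
θ=115°: ex = (C−B)/|BC| = (0.5729,-0.8196); ey = (0.8196,0.5729)
θ=115°: P = B + 1.93·ex + -1.89·ey = (-0.8659,-1.7584)
θ=339°: B = A + 1.00·(cos339°, sin339°) = (0.9336, -0.3584)
θ=339°: |BD| = 5.0791
θ=339°: circle(B,6.00) ∩ circle(D,5.00): a=3.6224, h=4.7831
θ=339°:   candidates: C₊=(4.2095,4.6684) cross=24.294; C₋=(4.8845,-4.8740) cross=-24.294
θ=339°:   branch - wants cross < 0 → take C=(4.8845,-4.8740) (cross=-24.294)
θ=339°: ex = (C−B)/|BC| = (0.6585,-0.7526); ey = (0.7526,0.6585)
θ=339°: P = B + 1.93·ex + -1.89·ey = (0.7820,-3.0554)

θ=69°: -0.31 -1.68
θ=85°: -0.53 -1.63
θ=115°: -0.87 -1.76
θ=339°: 0.78 -3.06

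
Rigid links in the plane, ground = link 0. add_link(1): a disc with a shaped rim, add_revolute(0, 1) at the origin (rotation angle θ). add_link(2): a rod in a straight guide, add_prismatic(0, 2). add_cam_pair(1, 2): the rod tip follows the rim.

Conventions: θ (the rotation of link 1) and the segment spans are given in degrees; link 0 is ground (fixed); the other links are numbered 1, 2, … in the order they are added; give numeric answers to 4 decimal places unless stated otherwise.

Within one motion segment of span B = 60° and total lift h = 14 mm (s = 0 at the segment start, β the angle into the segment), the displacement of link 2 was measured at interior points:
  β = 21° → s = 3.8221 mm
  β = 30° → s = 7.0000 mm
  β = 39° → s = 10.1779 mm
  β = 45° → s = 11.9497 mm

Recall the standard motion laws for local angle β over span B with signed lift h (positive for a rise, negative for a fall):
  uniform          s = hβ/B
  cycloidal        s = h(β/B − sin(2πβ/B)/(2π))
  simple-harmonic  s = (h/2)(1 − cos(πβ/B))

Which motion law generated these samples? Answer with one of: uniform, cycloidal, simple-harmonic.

candidates at β/B = r: uniform s = h·r (linear in β); cycloidal s = h·(r − sin(2πr)/(2π)); simple-harmonic s = (h/2)(1 − cos(πr))
β=21°: printed 3.8221 | uniform 4.9000, cycloidal 3.0974, simple-harmonic 3.8221
β=30°: printed 7.0000 | uniform 7.0000, cycloidal 7.0000, simple-harmonic 7.0000
β=39°: printed 10.1779 | uniform 9.1000, cycloidal 10.9026, simple-harmonic 10.1779
β=45°: printed 11.9497 | uniform 10.5000, cycloidal 12.7282, simple-harmonic 11.9497
only one law matches every sample → simple-harmonic

simple-harmonic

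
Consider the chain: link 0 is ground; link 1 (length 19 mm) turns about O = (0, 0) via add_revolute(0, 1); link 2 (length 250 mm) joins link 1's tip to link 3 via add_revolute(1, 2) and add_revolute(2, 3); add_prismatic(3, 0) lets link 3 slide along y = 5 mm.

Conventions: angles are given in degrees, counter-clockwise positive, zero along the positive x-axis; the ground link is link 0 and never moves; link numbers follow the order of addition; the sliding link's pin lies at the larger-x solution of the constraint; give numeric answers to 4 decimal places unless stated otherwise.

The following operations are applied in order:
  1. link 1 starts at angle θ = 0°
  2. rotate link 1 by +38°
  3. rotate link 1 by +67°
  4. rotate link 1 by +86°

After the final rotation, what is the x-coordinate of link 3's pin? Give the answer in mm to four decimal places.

geometry: r = 19 mm, L = 250 mm, e = 5 mm; θ starts at 0°
rotate link 1 by +38°: θ ← 0° +38° = 38°
rotate link 1 by +67°: θ ← 38° +67° = 105°
rotate link 1 by +86°: θ ← 105° +86° = 191°
crank pin P = (r cos θ, r sin θ) = (-18.650916, -3.625371)
h = r sin θ − e = -3.625371 − 5 = -8.625371
x = r cos θ + √(L² − h²) = -18.650916 + 249.851162 = 231.200245

231.2002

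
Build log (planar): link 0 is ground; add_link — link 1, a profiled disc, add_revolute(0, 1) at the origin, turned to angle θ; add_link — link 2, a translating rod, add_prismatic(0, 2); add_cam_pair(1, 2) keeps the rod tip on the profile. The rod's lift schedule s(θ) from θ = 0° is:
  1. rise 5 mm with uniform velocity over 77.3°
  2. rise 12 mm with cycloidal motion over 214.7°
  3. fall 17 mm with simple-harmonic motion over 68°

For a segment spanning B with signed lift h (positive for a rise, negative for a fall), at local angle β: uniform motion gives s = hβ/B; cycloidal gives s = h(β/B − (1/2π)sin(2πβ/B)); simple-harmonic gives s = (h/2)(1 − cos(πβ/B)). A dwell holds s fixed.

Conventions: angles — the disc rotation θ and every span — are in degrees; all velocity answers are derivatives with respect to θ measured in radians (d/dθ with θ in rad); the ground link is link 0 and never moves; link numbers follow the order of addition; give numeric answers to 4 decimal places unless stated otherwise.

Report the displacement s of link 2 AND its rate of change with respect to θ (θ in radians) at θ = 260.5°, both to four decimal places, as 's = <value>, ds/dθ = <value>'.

seg 1 [0°–77.3°] uniform, h=5: full span → s += 5 → s = 5.0000
seg 2 [77.3°–292°] cycloidal, h=12: θ=260.5° here. β=183.2, B=214.7. 12·(0.8533 − sin(2π·0.8533)/(2π)) = 11.7610 → s = 16.7610
velocity in seg [77.3°–292°] (cycloidal), θ in radians: β = 183.2° = 3.1974 rad, B = 214.7° = 3.7472 rad; ds/dθ = (h/B)(1 − cos(2πβ/B)) = (12/3.7472)(1 − cos(2π·0.8533)) = 1.267017 mm/rad

s = 16.7610, ds/dθ = 1.2670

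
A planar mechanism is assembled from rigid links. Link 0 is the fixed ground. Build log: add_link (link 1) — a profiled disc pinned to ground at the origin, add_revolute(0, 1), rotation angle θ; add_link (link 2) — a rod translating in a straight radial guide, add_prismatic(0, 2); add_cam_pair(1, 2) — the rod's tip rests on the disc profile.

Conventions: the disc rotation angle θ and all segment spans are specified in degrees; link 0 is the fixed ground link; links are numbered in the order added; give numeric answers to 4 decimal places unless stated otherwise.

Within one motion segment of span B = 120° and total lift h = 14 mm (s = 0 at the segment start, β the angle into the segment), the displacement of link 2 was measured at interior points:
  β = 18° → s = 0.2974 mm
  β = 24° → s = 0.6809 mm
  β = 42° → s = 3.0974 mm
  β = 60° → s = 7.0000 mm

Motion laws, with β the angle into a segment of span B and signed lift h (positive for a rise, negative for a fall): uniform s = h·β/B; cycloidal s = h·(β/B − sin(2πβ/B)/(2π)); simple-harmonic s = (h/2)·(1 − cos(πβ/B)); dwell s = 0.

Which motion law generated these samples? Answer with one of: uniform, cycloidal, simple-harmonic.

candidates at β/B = r: uniform s = h·r (linear in β); cycloidal s = h·(r − sin(2πr)/(2π)); simple-harmonic s = (h/2)(1 − cos(πr))
β=18°: printed 0.2974 | uniform 2.1000, cycloidal 0.2974, simple-harmonic 0.7630
β=24°: printed 0.6809 | uniform 2.8000, cycloidal 0.6809, simple-harmonic 1.3369
β=42°: printed 3.0974 | uniform 4.9000, cycloidal 3.0974, simple-harmonic 3.8221
β=60°: printed 7.0000 | uniform 7.0000, cycloidal 7.0000, simple-harmonic 7.0000
only one law matches every sample → cycloidal

cycloidal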